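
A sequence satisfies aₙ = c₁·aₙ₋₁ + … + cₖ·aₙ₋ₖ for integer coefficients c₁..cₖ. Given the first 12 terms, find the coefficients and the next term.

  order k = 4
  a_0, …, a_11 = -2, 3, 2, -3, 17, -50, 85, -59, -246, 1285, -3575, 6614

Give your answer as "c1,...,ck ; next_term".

-3,-3,2,-4 ; -5563

  a_4 = -3·-3 + -3·2 + 2·3 + -4·-2 = 17
  a_5 = -3·17 + -3·-3 + 2·2 + -4·3 = -50
  a_6 = -3·-50 + -3·17 + 2·-3 + -4·2 = 85
  a_7 = -3·85 + -3·-50 + 2·17 + -4·-3 = -59
  a_8 = -3·-59 + -3·85 + 2·-50 + -4·17 = -246
  a_9 = -3·-246 + -3·-59 + 2·85 + -4·-50 = 1285
  a_10 = -3·1285 + -3·-246 + 2·-59 + -4·85 = -3575
  a_11 = -3·-3575 + -3·1285 + 2·-246 + -4·-59 = 6614
  a_12 = -3·6614 + -3·-3575 + 2·1285 + -4·-246 = -5563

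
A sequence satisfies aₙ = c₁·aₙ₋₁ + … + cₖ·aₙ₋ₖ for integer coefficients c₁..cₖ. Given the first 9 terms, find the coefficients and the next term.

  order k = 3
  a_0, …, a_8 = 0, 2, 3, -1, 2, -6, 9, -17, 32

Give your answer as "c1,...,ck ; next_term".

  a_3 = -1·3 + 1·2 + -1·0 = -1
  a_4 = -1·-1 + 1·3 + -1·2 = 2
  a_5 = -1·2 + 1·-1 + -1·3 = -6
  a_6 = -1·-6 + 1·2 + -1·-1 = 9
  a_7 = -1·9 + 1·-6 + -1·2 = -17
  a_8 = -1·-17 + 1·9 + -1·-6 = 32
  a_9 = -1·32 + 1·-17 + -1·9 = -58

-1,1,-1 ; -58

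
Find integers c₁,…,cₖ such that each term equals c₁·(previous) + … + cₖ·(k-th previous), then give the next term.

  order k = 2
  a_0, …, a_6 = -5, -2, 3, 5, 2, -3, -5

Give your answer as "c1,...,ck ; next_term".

1,-1 ; -2

  a_2 = 1·-2 + -1·-5 = 3
  a_3 = 1·3 + -1·-2 = 5
  a_4 = 1·5 + -1·3 = 2
  a_5 = 1·2 + -1·5 = -3
  a_6 = 1·-3 + -1·2 = -5
  a_7 = 1·-5 + -1·-3 = -2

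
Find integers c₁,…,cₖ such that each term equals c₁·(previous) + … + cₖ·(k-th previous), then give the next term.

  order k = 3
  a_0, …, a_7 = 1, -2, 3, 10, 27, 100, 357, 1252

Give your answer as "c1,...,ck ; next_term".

3,1,3 ; 4413

  a_3 = 3·3 + 1·-2 + 3·1 = 10
  a_4 = 3·10 + 1·3 + 3·-2 = 27
  a_5 = 3·27 + 1·10 + 3·3 = 100
  a_6 = 3·100 + 1·27 + 3·10 = 357
  a_7 = 3·357 + 1·100 + 3·27 = 1252
  a_8 = 3·1252 + 1·357 + 3·100 = 4413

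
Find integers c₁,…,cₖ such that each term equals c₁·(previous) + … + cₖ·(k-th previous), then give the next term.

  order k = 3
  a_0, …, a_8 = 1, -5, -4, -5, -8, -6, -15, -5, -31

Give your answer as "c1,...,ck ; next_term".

  a_3 = -1·-4 + 2·-5 + 1·1 = -5
  a_4 = -1·-5 + 2·-4 + 1·-5 = -8
  a_5 = -1·-8 + 2·-5 + 1·-4 = -6
  a_6 = -1·-6 + 2·-8 + 1·-5 = -15
  a_7 = -1·-15 + 2·-6 + 1·-8 = -5
  a_8 = -1·-5 + 2·-15 + 1·-6 = -31
  a_9 = -1·-31 + 2·-5 + 1·-15 = 6

-1,2,1 ; 6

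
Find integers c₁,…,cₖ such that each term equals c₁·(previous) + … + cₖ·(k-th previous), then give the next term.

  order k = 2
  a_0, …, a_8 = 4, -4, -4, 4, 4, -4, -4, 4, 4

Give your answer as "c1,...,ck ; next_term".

  a_2 = 0·-4 + -1·4 = -4
  a_3 = 0·-4 + -1·-4 = 4
  a_4 = 0·4 + -1·-4 = 4
  a_5 = 0·4 + -1·4 = -4
  a_6 = 0·-4 + -1·4 = -4
  a_7 = 0·-4 + -1·-4 = 4
  a_8 = 0·4 + -1·-4 = 4
  a_9 = 0·4 + -1·4 = -4

0,-1 ; -4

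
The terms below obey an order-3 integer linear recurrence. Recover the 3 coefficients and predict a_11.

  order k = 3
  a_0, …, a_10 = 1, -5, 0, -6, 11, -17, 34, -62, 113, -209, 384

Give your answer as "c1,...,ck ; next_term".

-1,1,-1 ; -706

  a_3 = -1·0 + 1·-5 + -1·1 = -6
  a_4 = -1·-6 + 1·0 + -1·-5 = 11
  a_5 = -1·11 + 1·-6 + -1·0 = -17
  a_6 = -1·-17 + 1·11 + -1·-6 = 34
  a_7 = -1·34 + 1·-17 + -1·11 = -62
  a_8 = -1·-62 + 1·34 + -1·-17 = 113
  a_9 = -1·113 + 1·-62 + -1·34 = -209
  a_10 = -1·-209 + 1·113 + -1·-62 = 384
  a_11 = -1·384 + 1·-209 + -1·113 = -706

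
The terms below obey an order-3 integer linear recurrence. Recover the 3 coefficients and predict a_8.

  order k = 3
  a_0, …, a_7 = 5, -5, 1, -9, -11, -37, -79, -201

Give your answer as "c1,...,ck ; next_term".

1,3,1 ; -475

  a_3 = 1·1 + 3·-5 + 1·5 = -9
  a_4 = 1·-9 + 3·1 + 1·-5 = -11
  a_5 = 1·-11 + 3·-9 + 1·1 = -37
  a_6 = 1·-37 + 3·-11 + 1·-9 = -79
  a_7 = 1·-79 + 3·-37 + 1·-11 = -201
  a_8 = 1·-201 + 3·-79 + 1·-37 = -475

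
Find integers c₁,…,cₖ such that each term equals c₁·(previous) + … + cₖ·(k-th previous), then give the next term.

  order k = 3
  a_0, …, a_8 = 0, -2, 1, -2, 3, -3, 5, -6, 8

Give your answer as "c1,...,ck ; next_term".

0,1,-1 ; -11

  a_3 = 0·1 + 1·-2 + -1·0 = -2
  a_4 = 0·-2 + 1·1 + -1·-2 = 3
  a_5 = 0·3 + 1·-2 + -1·1 = -3
  a_6 = 0·-3 + 1·3 + -1·-2 = 5
  a_7 = 0·5 + 1·-3 + -1·3 = -6
  a_8 = 0·-6 + 1·5 + -1·-3 = 8
  a_9 = 0·8 + 1·-6 + -1·5 = -11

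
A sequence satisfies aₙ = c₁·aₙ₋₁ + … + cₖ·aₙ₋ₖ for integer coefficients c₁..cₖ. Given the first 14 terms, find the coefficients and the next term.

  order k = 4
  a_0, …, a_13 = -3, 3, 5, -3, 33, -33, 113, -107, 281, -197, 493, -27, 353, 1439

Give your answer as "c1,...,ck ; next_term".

  a_4 = -1·-3 + 3·5 + 3·3 + -2·-3 = 33
  a_5 = -1·33 + 3·-3 + 3·5 + -2·3 = -33
  a_6 = -1·-33 + 3·33 + 3·-3 + -2·5 = 113
  a_7 = -1·113 + 3·-33 + 3·33 + -2·-3 = -107
  a_8 = -1·-107 + 3·113 + 3·-33 + -2·33 = 281
  a_9 = -1·281 + 3·-107 + 3·113 + -2·-33 = -197
  a_10 = -1·-197 + 3·281 + 3·-107 + -2·113 = 493
  a_11 = -1·493 + 3·-197 + 3·281 + -2·-107 = -27
  a_12 = -1·-27 + 3·493 + 3·-197 + -2·281 = 353
  a_13 = -1·353 + 3·-27 + 3·493 + -2·-197 = 1439
  a_14 = -1·1439 + 3·353 + 3·-27 + -2·493 = -1447

-1,3,3,-2 ; -1447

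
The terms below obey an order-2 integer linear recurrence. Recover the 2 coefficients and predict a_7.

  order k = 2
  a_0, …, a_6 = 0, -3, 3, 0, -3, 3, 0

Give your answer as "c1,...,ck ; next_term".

-1,-1 ; -3

  a_2 = -1·-3 + -1·0 = 3
  a_3 = -1·3 + -1·-3 = 0
  a_4 = -1·0 + -1·3 = -3
  a_5 = -1·-3 + -1·0 = 3
  a_6 = -1·3 + -1·-3 = 0
  a_7 = -1·0 + -1·3 = -3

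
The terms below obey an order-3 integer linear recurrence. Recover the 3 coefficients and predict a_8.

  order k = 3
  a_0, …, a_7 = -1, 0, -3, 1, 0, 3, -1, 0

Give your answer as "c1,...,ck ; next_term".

0,0,-1 ; -3

  a_3 = 0·-3 + 0·0 + -1·-1 = 1
  a_4 = 0·1 + 0·-3 + -1·0 = 0
  a_5 = 0·0 + 0·1 + -1·-3 = 3
  a_6 = 0·3 + 0·0 + -1·1 = -1
  a_7 = 0·-1 + 0·3 + -1·0 = 0
  a_8 = 0·0 + 0·-1 + -1·3 = -3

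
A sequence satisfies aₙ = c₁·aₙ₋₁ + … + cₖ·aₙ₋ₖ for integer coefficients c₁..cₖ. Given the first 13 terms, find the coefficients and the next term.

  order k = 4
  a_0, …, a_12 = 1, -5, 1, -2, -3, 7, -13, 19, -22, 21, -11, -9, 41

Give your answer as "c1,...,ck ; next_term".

  a_4 = -1·-2 + 1·1 + 1·-5 + -1·1 = -3
  a_5 = -1·-3 + 1·-2 + 1·1 + -1·-5 = 7
  a_6 = -1·7 + 1·-3 + 1·-2 + -1·1 = -13
  a_7 = -1·-13 + 1·7 + 1·-3 + -1·-2 = 19
  a_8 = -1·19 + 1·-13 + 1·7 + -1·-3 = -22
  a_9 = -1·-22 + 1·19 + 1·-13 + -1·7 = 21
  a_10 = -1·21 + 1·-22 + 1·19 + -1·-13 = -11
  a_11 = -1·-11 + 1·21 + 1·-22 + -1·19 = -9
  a_12 = -1·-9 + 1·-11 + 1·21 + -1·-22 = 41
  a_13 = -1·41 + 1·-9 + 1·-11 + -1·21 = -82

-1,1,1,-1 ; -82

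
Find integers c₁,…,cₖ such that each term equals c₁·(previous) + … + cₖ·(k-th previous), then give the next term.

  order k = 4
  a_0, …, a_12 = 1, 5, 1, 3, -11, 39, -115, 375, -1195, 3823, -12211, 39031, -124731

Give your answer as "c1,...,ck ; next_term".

-2,3,-2,2 ; 398623

  a_4 = -2·3 + 3·1 + -2·5 + 2·1 = -11
  a_5 = -2·-11 + 3·3 + -2·1 + 2·5 = 39
  a_6 = -2·39 + 3·-11 + -2·3 + 2·1 = -115
  a_7 = -2·-115 + 3·39 + -2·-11 + 2·3 = 375
  a_8 = -2·375 + 3·-115 + -2·39 + 2·-11 = -1195
  a_9 = -2·-1195 + 3·375 + -2·-115 + 2·39 = 3823
  a_10 = -2·3823 + 3·-1195 + -2·375 + 2·-115 = -12211
  a_11 = -2·-12211 + 3·3823 + -2·-1195 + 2·375 = 39031
  a_12 = -2·39031 + 3·-12211 + -2·3823 + 2·-1195 = -124731
  a_13 = -2·-124731 + 3·39031 + -2·-12211 + 2·3823 = 398623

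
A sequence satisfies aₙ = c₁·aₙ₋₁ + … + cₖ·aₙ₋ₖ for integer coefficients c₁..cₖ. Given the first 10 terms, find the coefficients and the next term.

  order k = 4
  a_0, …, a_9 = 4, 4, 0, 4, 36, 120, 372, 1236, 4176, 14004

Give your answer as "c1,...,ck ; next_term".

3,0,3,3 ; 46836

  a_4 = 3·4 + 0·0 + 3·4 + 3·4 = 36
  a_5 = 3·36 + 0·4 + 3·0 + 3·4 = 120
  a_6 = 3·120 + 0·36 + 3·4 + 3·0 = 372
  a_7 = 3·372 + 0·120 + 3·36 + 3·4 = 1236
  a_8 = 3·1236 + 0·372 + 3·120 + 3·36 = 4176
  a_9 = 3·4176 + 0·1236 + 3·372 + 3·120 = 14004
  a_10 = 3·14004 + 0·4176 + 3·1236 + 3·372 = 46836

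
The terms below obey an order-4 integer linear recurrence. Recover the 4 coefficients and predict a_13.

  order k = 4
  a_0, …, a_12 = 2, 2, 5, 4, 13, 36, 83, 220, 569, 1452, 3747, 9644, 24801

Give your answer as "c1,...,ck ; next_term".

2,1,2,-2 ; 63836

  a_4 = 2·4 + 1·5 + 2·2 + -2·2 = 13
  a_5 = 2·13 + 1·4 + 2·5 + -2·2 = 36
  a_6 = 2·36 + 1·13 + 2·4 + -2·5 = 83
  a_7 = 2·83 + 1·36 + 2·13 + -2·4 = 220
  a_8 = 2·220 + 1·83 + 2·36 + -2·13 = 569
  a_9 = 2·569 + 1·220 + 2·83 + -2·36 = 1452
  a_10 = 2·1452 + 1·569 + 2·220 + -2·83 = 3747
  a_11 = 2·3747 + 1·1452 + 2·569 + -2·220 = 9644
  a_12 = 2·9644 + 1·3747 + 2·1452 + -2·569 = 24801
  a_13 = 2·24801 + 1·9644 + 2·3747 + -2·1452 = 63836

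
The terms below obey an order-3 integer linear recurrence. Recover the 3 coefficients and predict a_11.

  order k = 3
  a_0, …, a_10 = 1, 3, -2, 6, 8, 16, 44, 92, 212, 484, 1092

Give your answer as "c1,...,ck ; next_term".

  a_3 = 1·-2 + 2·3 + 2·1 = 6
  a_4 = 1·6 + 2·-2 + 2·3 = 8
  a_5 = 1·8 + 2·6 + 2·-2 = 16
  a_6 = 1·16 + 2·8 + 2·6 = 44
  a_7 = 1·44 + 2·16 + 2·8 = 92
  a_8 = 1·92 + 2·44 + 2·16 = 212
  a_9 = 1·212 + 2·92 + 2·44 = 484
  a_10 = 1·484 + 2·212 + 2·92 = 1092
  a_11 = 1·1092 + 2·484 + 2·212 = 2484

1,2,2 ; 2484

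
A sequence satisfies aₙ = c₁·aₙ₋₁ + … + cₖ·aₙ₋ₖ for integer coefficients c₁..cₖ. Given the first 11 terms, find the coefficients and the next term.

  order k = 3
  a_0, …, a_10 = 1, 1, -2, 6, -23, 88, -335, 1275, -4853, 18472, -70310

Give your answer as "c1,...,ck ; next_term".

-4,-1,-1 ; 267621

  a_3 = -4·-2 + -1·1 + -1·1 = 6
  a_4 = -4·6 + -1·-2 + -1·1 = -23
  a_5 = -4·-23 + -1·6 + -1·-2 = 88
  a_6 = -4·88 + -1·-23 + -1·6 = -335
  a_7 = -4·-335 + -1·88 + -1·-23 = 1275
  a_8 = -4·1275 + -1·-335 + -1·88 = -4853
  a_9 = -4·-4853 + -1·1275 + -1·-335 = 18472
  a_10 = -4·18472 + -1·-4853 + -1·1275 = -70310
  a_11 = -4·-70310 + -1·18472 + -1·-4853 = 267621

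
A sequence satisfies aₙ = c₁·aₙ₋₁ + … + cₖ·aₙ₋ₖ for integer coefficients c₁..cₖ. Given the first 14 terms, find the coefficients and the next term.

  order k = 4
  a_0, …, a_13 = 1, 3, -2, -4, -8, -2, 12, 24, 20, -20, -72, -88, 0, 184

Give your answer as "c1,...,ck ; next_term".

0,0,-2,-2 ; 320

  a_4 = 0·-4 + 0·-2 + -2·3 + -2·1 = -8
  a_5 = 0·-8 + 0·-4 + -2·-2 + -2·3 = -2
  a_6 = 0·-2 + 0·-8 + -2·-4 + -2·-2 = 12
  a_7 = 0·12 + 0·-2 + -2·-8 + -2·-4 = 24
  a_8 = 0·24 + 0·12 + -2·-2 + -2·-8 = 20
  a_9 = 0·20 + 0·24 + -2·12 + -2·-2 = -20
  a_10 = 0·-20 + 0·20 + -2·24 + -2·12 = -72
  a_11 = 0·-72 + 0·-20 + -2·20 + -2·24 = -88
  a_12 = 0·-88 + 0·-72 + -2·-20 + -2·20 = 0
  a_13 = 0·0 + 0·-88 + -2·-72 + -2·-20 = 184
  a_14 = 0·184 + 0·0 + -2·-88 + -2·-72 = 320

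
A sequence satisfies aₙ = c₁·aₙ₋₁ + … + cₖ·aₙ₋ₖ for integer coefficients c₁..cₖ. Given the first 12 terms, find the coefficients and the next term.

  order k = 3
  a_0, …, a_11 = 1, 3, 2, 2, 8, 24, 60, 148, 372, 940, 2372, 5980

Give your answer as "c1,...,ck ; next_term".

3,-2,2 ; 15076

  a_3 = 3·2 + -2·3 + 2·1 = 2
  a_4 = 3·2 + -2·2 + 2·3 = 8
  a_5 = 3·8 + -2·2 + 2·2 = 24
  a_6 = 3·24 + -2·8 + 2·2 = 60
  a_7 = 3·60 + -2·24 + 2·8 = 148
  a_8 = 3·148 + -2·60 + 2·24 = 372
  a_9 = 3·372 + -2·148 + 2·60 = 940
  a_10 = 3·940 + -2·372 + 2·148 = 2372
  a_11 = 3·2372 + -2·940 + 2·372 = 5980
  a_12 = 3·5980 + -2·2372 + 2·940 = 15076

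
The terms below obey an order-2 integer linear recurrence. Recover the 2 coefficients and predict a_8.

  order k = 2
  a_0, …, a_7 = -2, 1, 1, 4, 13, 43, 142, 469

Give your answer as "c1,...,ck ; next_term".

3,1 ; 1549

  a_2 = 3·1 + 1·-2 = 1
  a_3 = 3·1 + 1·1 = 4
  a_4 = 3·4 + 1·1 = 13
  a_5 = 3·13 + 1·4 = 43
  a_6 = 3·43 + 1·13 = 142
  a_7 = 3·142 + 1·43 = 469
  a_8 = 3·469 + 1·142 = 1549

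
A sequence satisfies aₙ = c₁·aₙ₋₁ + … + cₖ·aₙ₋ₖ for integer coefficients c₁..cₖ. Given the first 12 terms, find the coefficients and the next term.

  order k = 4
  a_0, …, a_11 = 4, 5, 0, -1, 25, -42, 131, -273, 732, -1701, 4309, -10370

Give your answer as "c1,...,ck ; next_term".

  a_4 = -2·-1 + 2·0 + 3·5 + 2·4 = 25
  a_5 = -2·25 + 2·-1 + 3·0 + 2·5 = -42
  a_6 = -2·-42 + 2·25 + 3·-1 + 2·0 = 131
  a_7 = -2·131 + 2·-42 + 3·25 + 2·-1 = -273
  a_8 = -2·-273 + 2·131 + 3·-42 + 2·25 = 732
  a_9 = -2·732 + 2·-273 + 3·131 + 2·-42 = -1701
  a_10 = -2·-1701 + 2·732 + 3·-273 + 2·131 = 4309
  a_11 = -2·4309 + 2·-1701 + 3·732 + 2·-273 = -10370
  a_12 = -2·-10370 + 2·4309 + 3·-1701 + 2·732 = 25719

-2,2,3,2 ; 25719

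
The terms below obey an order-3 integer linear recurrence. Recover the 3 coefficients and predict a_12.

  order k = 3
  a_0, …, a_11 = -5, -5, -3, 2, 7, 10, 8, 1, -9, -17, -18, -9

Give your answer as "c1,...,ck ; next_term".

1,0,-1 ; 8

  a_3 = 1·-3 + 0·-5 + -1·-5 = 2
  a_4 = 1·2 + 0·-3 + -1·-5 = 7
  a_5 = 1·7 + 0·2 + -1·-3 = 10
  a_6 = 1·10 + 0·7 + -1·2 = 8
  a_7 = 1·8 + 0·10 + -1·7 = 1
  a_8 = 1·1 + 0·8 + -1·10 = -9
  a_9 = 1·-9 + 0·1 + -1·8 = -17
  a_10 = 1·-17 + 0·-9 + -1·1 = -18
  a_11 = 1·-18 + 0·-17 + -1·-9 = -9
  a_12 = 1·-9 + 0·-18 + -1·-17 = 8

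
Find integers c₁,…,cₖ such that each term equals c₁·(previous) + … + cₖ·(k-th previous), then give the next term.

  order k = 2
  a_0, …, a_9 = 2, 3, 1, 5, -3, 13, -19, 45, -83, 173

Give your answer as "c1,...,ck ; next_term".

  a_2 = -1·3 + 2·2 = 1
  a_3 = -1·1 + 2·3 = 5
  a_4 = -1·5 + 2·1 = -3
  a_5 = -1·-3 + 2·5 = 13
  a_6 = -1·13 + 2·-3 = -19
  a_7 = -1·-19 + 2·13 = 45
  a_8 = -1·45 + 2·-19 = -83
  a_9 = -1·-83 + 2·45 = 173
  a_10 = -1·173 + 2·-83 = -339

-1,2 ; -339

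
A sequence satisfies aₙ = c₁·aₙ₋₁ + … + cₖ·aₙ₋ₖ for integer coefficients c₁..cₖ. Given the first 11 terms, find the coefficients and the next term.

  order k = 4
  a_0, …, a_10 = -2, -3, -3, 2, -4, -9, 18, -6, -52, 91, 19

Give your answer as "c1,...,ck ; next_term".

-1,-2,2,1 ; -311

  a_4 = -1·2 + -2·-3 + 2·-3 + 1·-2 = -4
  a_5 = -1·-4 + -2·2 + 2·-3 + 1·-3 = -9
  a_6 = -1·-9 + -2·-4 + 2·2 + 1·-3 = 18
  a_7 = -1·18 + -2·-9 + 2·-4 + 1·2 = -6
  a_8 = -1·-6 + -2·18 + 2·-9 + 1·-4 = -52
  a_9 = -1·-52 + -2·-6 + 2·18 + 1·-9 = 91
  a_10 = -1·91 + -2·-52 + 2·-6 + 1·18 = 19
  a_11 = -1·19 + -2·91 + 2·-52 + 1·-6 = -311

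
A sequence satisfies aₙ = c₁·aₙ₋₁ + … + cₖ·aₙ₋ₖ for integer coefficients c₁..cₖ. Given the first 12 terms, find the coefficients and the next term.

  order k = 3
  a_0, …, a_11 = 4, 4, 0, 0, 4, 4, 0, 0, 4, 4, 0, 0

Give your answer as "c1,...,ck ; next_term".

  a_3 = 1·0 + -1·4 + 1·4 = 0
  a_4 = 1·0 + -1·0 + 1·4 = 4
  a_5 = 1·4 + -1·0 + 1·0 = 4
  a_6 = 1·4 + -1·4 + 1·0 = 0
  a_7 = 1·0 + -1·4 + 1·4 = 0
  a_8 = 1·0 + -1·0 + 1·4 = 4
  a_9 = 1·4 + -1·0 + 1·0 = 4
  a_10 = 1·4 + -1·4 + 1·0 = 0
  a_11 = 1·0 + -1·4 + 1·4 = 0
  a_12 = 1·0 + -1·0 + 1·4 = 4

1,-1,1 ; 4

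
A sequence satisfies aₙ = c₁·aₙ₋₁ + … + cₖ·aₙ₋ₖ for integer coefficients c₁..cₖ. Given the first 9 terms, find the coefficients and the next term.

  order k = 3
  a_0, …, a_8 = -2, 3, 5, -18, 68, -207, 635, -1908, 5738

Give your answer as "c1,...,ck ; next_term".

  a_3 = -3·5 + 1·3 + 3·-2 = -18
  a_4 = -3·-18 + 1·5 + 3·3 = 68
  a_5 = -3·68 + 1·-18 + 3·5 = -207
  a_6 = -3·-207 + 1·68 + 3·-18 = 635
  a_7 = -3·635 + 1·-207 + 3·68 = -1908
  a_8 = -3·-1908 + 1·635 + 3·-207 = 5738
  a_9 = -3·5738 + 1·-1908 + 3·635 = -17217

-3,1,3 ; -17217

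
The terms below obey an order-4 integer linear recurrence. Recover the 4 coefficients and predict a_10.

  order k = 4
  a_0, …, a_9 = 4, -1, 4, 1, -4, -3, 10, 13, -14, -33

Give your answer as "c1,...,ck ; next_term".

1,-2,1,1 ; 18

  a_4 = 1·1 + -2·4 + 1·-1 + 1·4 = -4
  a_5 = 1·-4 + -2·1 + 1·4 + 1·-1 = -3
  a_6 = 1·-3 + -2·-4 + 1·1 + 1·4 = 10
  a_7 = 1·10 + -2·-3 + 1·-4 + 1·1 = 13
  a_8 = 1·13 + -2·10 + 1·-3 + 1·-4 = -14
  a_9 = 1·-14 + -2·13 + 1·10 + 1·-3 = -33
  a_10 = 1·-33 + -2·-14 + 1·13 + 1·10 = 18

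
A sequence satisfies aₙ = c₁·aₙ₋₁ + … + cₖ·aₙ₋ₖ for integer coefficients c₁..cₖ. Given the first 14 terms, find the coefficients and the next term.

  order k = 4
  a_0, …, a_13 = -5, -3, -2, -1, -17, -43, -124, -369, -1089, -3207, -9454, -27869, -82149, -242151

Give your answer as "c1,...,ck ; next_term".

  a_4 = 2·-1 + 2·-2 + 2·-3 + 1·-5 = -17
  a_5 = 2·-17 + 2·-1 + 2·-2 + 1·-3 = -43
  a_6 = 2·-43 + 2·-17 + 2·-1 + 1·-2 = -124
  a_7 = 2·-124 + 2·-43 + 2·-17 + 1·-1 = -369
  a_8 = 2·-369 + 2·-124 + 2·-43 + 1·-17 = -1089
  a_9 = 2·-1089 + 2·-369 + 2·-124 + 1·-43 = -3207
  a_10 = 2·-3207 + 2·-1089 + 2·-369 + 1·-124 = -9454
  a_11 = 2·-9454 + 2·-3207 + 2·-1089 + 1·-369 = -27869
  a_12 = 2·-27869 + 2·-9454 + 2·-3207 + 1·-1089 = -82149
  a_13 = 2·-82149 + 2·-27869 + 2·-9454 + 1·-3207 = -242151
  a_14 = 2·-242151 + 2·-82149 + 2·-27869 + 1·-9454 = -713792

2,2,2,1 ; -713792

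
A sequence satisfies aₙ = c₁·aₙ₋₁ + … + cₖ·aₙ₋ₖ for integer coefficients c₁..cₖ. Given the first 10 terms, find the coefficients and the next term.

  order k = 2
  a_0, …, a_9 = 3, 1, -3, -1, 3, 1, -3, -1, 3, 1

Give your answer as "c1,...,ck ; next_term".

0,-1 ; -3

  a_2 = 0·1 + -1·3 = -3
  a_3 = 0·-3 + -1·1 = -1
  a_4 = 0·-1 + -1·-3 = 3
  a_5 = 0·3 + -1·-1 = 1
  a_6 = 0·1 + -1·3 = -3
  a_7 = 0·-3 + -1·1 = -1
  a_8 = 0·-1 + -1·-3 = 3
  a_9 = 0·3 + -1·-1 = 1
  a_10 = 0·1 + -1·3 = -3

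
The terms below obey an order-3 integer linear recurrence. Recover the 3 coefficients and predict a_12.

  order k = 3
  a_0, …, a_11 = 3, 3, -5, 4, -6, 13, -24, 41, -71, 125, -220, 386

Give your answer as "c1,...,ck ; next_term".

-2,-1,-1 ; -677

  a_3 = -2·-5 + -1·3 + -1·3 = 4
  a_4 = -2·4 + -1·-5 + -1·3 = -6
  a_5 = -2·-6 + -1·4 + -1·-5 = 13
  a_6 = -2·13 + -1·-6 + -1·4 = -24
  a_7 = -2·-24 + -1·13 + -1·-6 = 41
  a_8 = -2·41 + -1·-24 + -1·13 = -71
  a_9 = -2·-71 + -1·41 + -1·-24 = 125
  a_10 = -2·125 + -1·-71 + -1·41 = -220
  a_11 = -2·-220 + -1·125 + -1·-71 = 386
  a_12 = -2·386 + -1·-220 + -1·125 = -677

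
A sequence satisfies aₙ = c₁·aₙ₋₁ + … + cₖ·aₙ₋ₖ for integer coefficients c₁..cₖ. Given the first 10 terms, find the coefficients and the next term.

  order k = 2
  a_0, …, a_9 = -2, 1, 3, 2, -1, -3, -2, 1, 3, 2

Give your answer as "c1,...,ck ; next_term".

1,-1 ; -1

  a_2 = 1·1 + -1·-2 = 3
  a_3 = 1·3 + -1·1 = 2
  a_4 = 1·2 + -1·3 = -1
  a_5 = 1·-1 + -1·2 = -3
  a_6 = 1·-3 + -1·-1 = -2
  a_7 = 1·-2 + -1·-3 = 1
  a_8 = 1·1 + -1·-2 = 3
  a_9 = 1·3 + -1·1 = 2
  a_10 = 1·2 + -1·3 = -1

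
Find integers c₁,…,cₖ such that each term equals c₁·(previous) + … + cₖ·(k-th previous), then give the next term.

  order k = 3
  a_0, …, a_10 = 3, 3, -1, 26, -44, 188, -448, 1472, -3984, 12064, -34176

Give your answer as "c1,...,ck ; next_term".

-2,4,4 ; 100672

  a_3 = -2·-1 + 4·3 + 4·3 = 26
  a_4 = -2·26 + 4·-1 + 4·3 = -44
  a_5 = -2·-44 + 4·26 + 4·-1 = 188
  a_6 = -2·188 + 4·-44 + 4·26 = -448
  a_7 = -2·-448 + 4·188 + 4·-44 = 1472
  a_8 = -2·1472 + 4·-448 + 4·188 = -3984
  a_9 = -2·-3984 + 4·1472 + 4·-448 = 12064
  a_10 = -2·12064 + 4·-3984 + 4·1472 = -34176
  a_11 = -2·-34176 + 4·12064 + 4·-3984 = 100672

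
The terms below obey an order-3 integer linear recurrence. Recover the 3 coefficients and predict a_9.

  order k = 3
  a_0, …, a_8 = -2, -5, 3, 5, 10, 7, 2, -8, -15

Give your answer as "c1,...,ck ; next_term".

  a_3 = 1·3 + 0·-5 + -1·-2 = 5
  a_4 = 1·5 + 0·3 + -1·-5 = 10
  a_5 = 1·10 + 0·5 + -1·3 = 7
  a_6 = 1·7 + 0·10 + -1·5 = 2
  a_7 = 1·2 + 0·7 + -1·10 = -8
  a_8 = 1·-8 + 0·2 + -1·7 = -15
  a_9 = 1·-15 + 0·-8 + -1·2 = -17

1,0,-1 ; -17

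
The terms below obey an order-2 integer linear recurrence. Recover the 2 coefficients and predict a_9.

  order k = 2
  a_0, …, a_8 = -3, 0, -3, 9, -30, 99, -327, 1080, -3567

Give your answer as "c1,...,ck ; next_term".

-3,1 ; 11781

  a_2 = -3·0 + 1·-3 = -3
  a_3 = -3·-3 + 1·0 = 9
  a_4 = -3·9 + 1·-3 = -30
  a_5 = -3·-30 + 1·9 = 99
  a_6 = -3·99 + 1·-30 = -327
  a_7 = -3·-327 + 1·99 = 1080
  a_8 = -3·1080 + 1·-327 = -3567
  a_9 = -3·-3567 + 1·1080 = 11781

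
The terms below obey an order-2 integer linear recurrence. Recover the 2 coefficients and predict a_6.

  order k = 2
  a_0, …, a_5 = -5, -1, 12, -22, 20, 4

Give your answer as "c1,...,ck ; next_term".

  a_2 = -2·-1 + -2·-5 = 12
  a_3 = -2·12 + -2·-1 = -22
  a_4 = -2·-22 + -2·12 = 20
  a_5 = -2·20 + -2·-22 = 4
  a_6 = -2·4 + -2·20 = -48

-2,-2 ; -48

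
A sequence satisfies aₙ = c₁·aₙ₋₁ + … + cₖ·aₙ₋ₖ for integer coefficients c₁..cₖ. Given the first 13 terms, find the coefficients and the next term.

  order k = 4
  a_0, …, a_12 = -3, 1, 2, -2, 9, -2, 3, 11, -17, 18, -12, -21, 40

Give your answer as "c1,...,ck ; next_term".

  a_4 = 0·-2 + 1·2 + 1·1 + -2·-3 = 9
  a_5 = 0·9 + 1·-2 + 1·2 + -2·1 = -2
  a_6 = 0·-2 + 1·9 + 1·-2 + -2·2 = 3
  a_7 = 0·3 + 1·-2 + 1·9 + -2·-2 = 11
  a_8 = 0·11 + 1·3 + 1·-2 + -2·9 = -17
  a_9 = 0·-17 + 1·11 + 1·3 + -2·-2 = 18
  a_10 = 0·18 + 1·-17 + 1·11 + -2·3 = -12
  a_11 = 0·-12 + 1·18 + 1·-17 + -2·11 = -21
  a_12 = 0·-21 + 1·-12 + 1·18 + -2·-17 = 40
  a_13 = 0·40 + 1·-21 + 1·-12 + -2·18 = -69

0,1,1,-2 ; -69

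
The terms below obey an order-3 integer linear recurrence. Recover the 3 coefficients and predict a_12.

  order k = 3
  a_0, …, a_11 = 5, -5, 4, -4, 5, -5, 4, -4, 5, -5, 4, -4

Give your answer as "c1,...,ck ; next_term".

  a_3 = -1·4 + -1·-5 + -1·5 = -4
  a_4 = -1·-4 + -1·4 + -1·-5 = 5
  a_5 = -1·5 + -1·-4 + -1·4 = -5
  a_6 = -1·-5 + -1·5 + -1·-4 = 4
  a_7 = -1·4 + -1·-5 + -1·5 = -4
  a_8 = -1·-4 + -1·4 + -1·-5 = 5
  a_9 = -1·5 + -1·-4 + -1·4 = -5
  a_10 = -1·-5 + -1·5 + -1·-4 = 4
  a_11 = -1·4 + -1·-5 + -1·5 = -4
  a_12 = -1·-4 + -1·4 + -1·-5 = 5

-1,-1,-1 ; 5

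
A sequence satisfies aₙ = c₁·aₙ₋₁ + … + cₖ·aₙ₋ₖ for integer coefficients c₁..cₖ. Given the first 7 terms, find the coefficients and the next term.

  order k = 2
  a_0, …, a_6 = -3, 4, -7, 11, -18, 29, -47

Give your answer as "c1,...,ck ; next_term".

  a_2 = -1·4 + 1·-3 = -7
  a_3 = -1·-7 + 1·4 = 11
  a_4 = -1·11 + 1·-7 = -18
  a_5 = -1·-18 + 1·11 = 29
  a_6 = -1·29 + 1·-18 = -47
  a_7 = -1·-47 + 1·29 = 76

-1,1 ; 76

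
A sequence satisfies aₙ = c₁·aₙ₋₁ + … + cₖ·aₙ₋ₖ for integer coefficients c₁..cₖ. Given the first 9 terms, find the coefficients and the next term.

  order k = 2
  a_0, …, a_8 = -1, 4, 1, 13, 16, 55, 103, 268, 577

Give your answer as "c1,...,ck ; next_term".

1,3 ; 1381

  a_2 = 1·4 + 3·-1 = 1
  a_3 = 1·1 + 3·4 = 13
  a_4 = 1·13 + 3·1 = 16
  a_5 = 1·16 + 3·13 = 55
  a_6 = 1·55 + 3·16 = 103
  a_7 = 1·103 + 3·55 = 268
  a_8 = 1·268 + 3·103 = 577
  a_9 = 1·577 + 3·268 = 1381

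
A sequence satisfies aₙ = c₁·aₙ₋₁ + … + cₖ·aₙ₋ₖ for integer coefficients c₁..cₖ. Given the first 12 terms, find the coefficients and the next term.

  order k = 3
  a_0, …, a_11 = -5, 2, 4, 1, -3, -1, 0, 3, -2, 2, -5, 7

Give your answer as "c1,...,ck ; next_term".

-1,0,-1 ; -9

  a_3 = -1·4 + 0·2 + -1·-5 = 1
  a_4 = -1·1 + 0·4 + -1·2 = -3
  a_5 = -1·-3 + 0·1 + -1·4 = -1
  a_6 = -1·-1 + 0·-3 + -1·1 = 0
  a_7 = -1·0 + 0·-1 + -1·-3 = 3
  a_8 = -1·3 + 0·0 + -1·-1 = -2
  a_9 = -1·-2 + 0·3 + -1·0 = 2
  a_10 = -1·2 + 0·-2 + -1·3 = -5
  a_11 = -1·-5 + 0·2 + -1·-2 = 7
  a_12 = -1·7 + 0·-5 + -1·2 = -9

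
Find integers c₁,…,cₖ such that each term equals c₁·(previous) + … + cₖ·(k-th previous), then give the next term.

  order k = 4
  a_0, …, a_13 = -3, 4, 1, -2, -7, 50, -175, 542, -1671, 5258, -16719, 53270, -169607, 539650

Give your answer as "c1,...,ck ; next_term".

  a_4 = -4·-2 + -3·1 + 0·4 + 4·-3 = -7
  a_5 = -4·-7 + -3·-2 + 0·1 + 4·4 = 50
  a_6 = -4·50 + -3·-7 + 0·-2 + 4·1 = -175
  a_7 = -4·-175 + -3·50 + 0·-7 + 4·-2 = 542
  a_8 = -4·542 + -3·-175 + 0·50 + 4·-7 = -1671
  a_9 = -4·-1671 + -3·542 + 0·-175 + 4·50 = 5258
  a_10 = -4·5258 + -3·-1671 + 0·542 + 4·-175 = -16719
  a_11 = -4·-16719 + -3·5258 + 0·-1671 + 4·542 = 53270
  a_12 = -4·53270 + -3·-16719 + 0·5258 + 4·-1671 = -169607
  a_13 = -4·-169607 + -3·53270 + 0·-16719 + 4·5258 = 539650
  a_14 = -4·539650 + -3·-169607 + 0·53270 + 4·-16719 = -1716655

-4,-3,0,4 ; -1716655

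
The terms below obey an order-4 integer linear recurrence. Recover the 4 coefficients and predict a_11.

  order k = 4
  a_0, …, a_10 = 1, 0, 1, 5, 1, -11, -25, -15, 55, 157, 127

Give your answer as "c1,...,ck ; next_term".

  a_4 = 1·5 + -2·1 + -2·0 + -2·1 = 1
  a_5 = 1·1 + -2·5 + -2·1 + -2·0 = -11
  a_6 = 1·-11 + -2·1 + -2·5 + -2·1 = -25
  a_7 = 1·-25 + -2·-11 + -2·1 + -2·5 = -15
  a_8 = 1·-15 + -2·-25 + -2·-11 + -2·1 = 55
  a_9 = 1·55 + -2·-15 + -2·-25 + -2·-11 = 157
  a_10 = 1·157 + -2·55 + -2·-15 + -2·-25 = 127
  a_11 = 1·127 + -2·157 + -2·55 + -2·-15 = -267

1,-2,-2,-2 ; -267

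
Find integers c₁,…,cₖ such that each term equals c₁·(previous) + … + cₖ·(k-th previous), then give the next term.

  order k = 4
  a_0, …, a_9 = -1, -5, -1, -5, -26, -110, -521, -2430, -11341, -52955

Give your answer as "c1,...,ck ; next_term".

4,3,1,-2 ; -247231

  a_4 = 4·-5 + 3·-1 + 1·-5 + -2·-1 = -26
  a_5 = 4·-26 + 3·-5 + 1·-1 + -2·-5 = -110
  a_6 = 4·-110 + 3·-26 + 1·-5 + -2·-1 = -521
  a_7 = 4·-521 + 3·-110 + 1·-26 + -2·-5 = -2430
  a_8 = 4·-2430 + 3·-521 + 1·-110 + -2·-26 = -11341
  a_9 = 4·-11341 + 3·-2430 + 1·-521 + -2·-110 = -52955
  a_10 = 4·-52955 + 3·-11341 + 1·-2430 + -2·-521 = -247231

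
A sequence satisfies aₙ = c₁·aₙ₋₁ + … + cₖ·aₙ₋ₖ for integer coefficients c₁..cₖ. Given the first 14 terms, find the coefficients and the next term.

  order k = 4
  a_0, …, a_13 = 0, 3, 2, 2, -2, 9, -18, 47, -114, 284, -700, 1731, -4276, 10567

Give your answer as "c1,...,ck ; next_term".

  a_4 = -2·2 + 1·2 + 0·3 + 1·0 = -2
  a_5 = -2·-2 + 1·2 + 0·2 + 1·3 = 9
  a_6 = -2·9 + 1·-2 + 0·2 + 1·2 = -18
  a_7 = -2·-18 + 1·9 + 0·-2 + 1·2 = 47
  a_8 = -2·47 + 1·-18 + 0·9 + 1·-2 = -114
  a_9 = -2·-114 + 1·47 + 0·-18 + 1·9 = 284
  a_10 = -2·284 + 1·-114 + 0·47 + 1·-18 = -700
  a_11 = -2·-700 + 1·284 + 0·-114 + 1·47 = 1731
  a_12 = -2·1731 + 1·-700 + 0·284 + 1·-114 = -4276
  a_13 = -2·-4276 + 1·1731 + 0·-700 + 1·284 = 10567
  a_14 = -2·10567 + 1·-4276 + 0·1731 + 1·-700 = -26110

-2,1,0,1 ; -26110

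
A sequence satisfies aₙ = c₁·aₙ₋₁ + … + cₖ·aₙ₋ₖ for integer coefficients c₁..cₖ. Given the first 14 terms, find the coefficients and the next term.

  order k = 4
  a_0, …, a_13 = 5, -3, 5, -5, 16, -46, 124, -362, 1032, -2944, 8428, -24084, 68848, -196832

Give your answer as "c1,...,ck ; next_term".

-2,2,-2,-2 ; 562672

  a_4 = -2·-5 + 2·5 + -2·-3 + -2·5 = 16
  a_5 = -2·16 + 2·-5 + -2·5 + -2·-3 = -46
  a_6 = -2·-46 + 2·16 + -2·-5 + -2·5 = 124
  a_7 = -2·124 + 2·-46 + -2·16 + -2·-5 = -362
  a_8 = -2·-362 + 2·124 + -2·-46 + -2·16 = 1032
  a_9 = -2·1032 + 2·-362 + -2·124 + -2·-46 = -2944
  a_10 = -2·-2944 + 2·1032 + -2·-362 + -2·124 = 8428
  a_11 = -2·8428 + 2·-2944 + -2·1032 + -2·-362 = -24084
  a_12 = -2·-24084 + 2·8428 + -2·-2944 + -2·1032 = 68848
  a_13 = -2·68848 + 2·-24084 + -2·8428 + -2·-2944 = -196832
  a_14 = -2·-196832 + 2·68848 + -2·-24084 + -2·8428 = 562672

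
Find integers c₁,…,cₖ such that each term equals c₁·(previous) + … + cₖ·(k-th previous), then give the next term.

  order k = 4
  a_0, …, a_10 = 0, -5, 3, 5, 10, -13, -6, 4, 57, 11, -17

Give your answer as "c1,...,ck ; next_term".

1,0,-1,4 ; -58

  a_4 = 1·5 + 0·3 + -1·-5 + 4·0 = 10
  a_5 = 1·10 + 0·5 + -1·3 + 4·-5 = -13
  a_6 = 1·-13 + 0·10 + -1·5 + 4·3 = -6
  a_7 = 1·-6 + 0·-13 + -1·10 + 4·5 = 4
  a_8 = 1·4 + 0·-6 + -1·-13 + 4·10 = 57
  a_9 = 1·57 + 0·4 + -1·-6 + 4·-13 = 11
  a_10 = 1·11 + 0·57 + -1·4 + 4·-6 = -17
  a_11 = 1·-17 + 0·11 + -1·57 + 4·4 = -58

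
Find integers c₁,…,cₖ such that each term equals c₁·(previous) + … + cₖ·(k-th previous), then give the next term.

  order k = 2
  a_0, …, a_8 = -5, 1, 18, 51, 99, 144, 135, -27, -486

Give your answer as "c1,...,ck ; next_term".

3,-3 ; -1377

  a_2 = 3·1 + -3·-5 = 18
  a_3 = 3·18 + -3·1 = 51
  a_4 = 3·51 + -3·18 = 99
  a_5 = 3·99 + -3·51 = 144
  a_6 = 3·144 + -3·99 = 135
  a_7 = 3·135 + -3·144 = -27
  a_8 = 3·-27 + -3·135 = -486
  a_9 = 3·-486 + -3·-27 = -1377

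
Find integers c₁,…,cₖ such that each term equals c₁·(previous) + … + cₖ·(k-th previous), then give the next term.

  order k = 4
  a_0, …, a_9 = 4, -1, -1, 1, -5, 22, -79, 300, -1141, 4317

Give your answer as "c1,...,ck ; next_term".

  a_4 = -3·1 + 2·-1 + -4·-1 + -1·4 = -5
  a_5 = -3·-5 + 2·1 + -4·-1 + -1·-1 = 22
  a_6 = -3·22 + 2·-5 + -4·1 + -1·-1 = -79
  a_7 = -3·-79 + 2·22 + -4·-5 + -1·1 = 300
  a_8 = -3·300 + 2·-79 + -4·22 + -1·-5 = -1141
  a_9 = -3·-1141 + 2·300 + -4·-79 + -1·22 = 4317
  a_10 = -3·4317 + 2·-1141 + -4·300 + -1·-79 = -16354

-3,2,-4,-1 ; -16354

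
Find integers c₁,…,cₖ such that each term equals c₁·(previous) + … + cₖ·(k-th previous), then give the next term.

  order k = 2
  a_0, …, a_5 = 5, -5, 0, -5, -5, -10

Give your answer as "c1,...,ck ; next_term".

  a_2 = 1·-5 + 1·5 = 0
  a_3 = 1·0 + 1·-5 = -5
  a_4 = 1·-5 + 1·0 = -5
  a_5 = 1·-5 + 1·-5 = -10
  a_6 = 1·-10 + 1·-5 = -15

1,1 ; -15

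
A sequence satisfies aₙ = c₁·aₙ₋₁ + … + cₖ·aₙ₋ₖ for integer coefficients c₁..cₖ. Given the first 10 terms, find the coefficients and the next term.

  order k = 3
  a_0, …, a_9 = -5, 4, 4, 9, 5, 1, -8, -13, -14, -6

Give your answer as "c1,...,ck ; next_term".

1,0,-1 ; 7

  a_3 = 1·4 + 0·4 + -1·-5 = 9
  a_4 = 1·9 + 0·4 + -1·4 = 5
  a_5 = 1·5 + 0·9 + -1·4 = 1
  a_6 = 1·1 + 0·5 + -1·9 = -8
  a_7 = 1·-8 + 0·1 + -1·5 = -13
  a_8 = 1·-13 + 0·-8 + -1·1 = -14
  a_9 = 1·-14 + 0·-13 + -1·-8 = -6
  a_10 = 1·-6 + 0·-14 + -1·-13 = 7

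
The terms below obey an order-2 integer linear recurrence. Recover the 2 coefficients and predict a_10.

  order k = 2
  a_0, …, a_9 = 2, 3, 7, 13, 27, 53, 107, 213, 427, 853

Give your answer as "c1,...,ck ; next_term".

  a_2 = 1·3 + 2·2 = 7
  a_3 = 1·7 + 2·3 = 13
  a_4 = 1·13 + 2·7 = 27
  a_5 = 1·27 + 2·13 = 53
  a_6 = 1·53 + 2·27 = 107
  a_7 = 1·107 + 2·53 = 213
  a_8 = 1·213 + 2·107 = 427
  a_9 = 1·427 + 2·213 = 853
  a_10 = 1·853 + 2·427 = 1707

1,2 ; 1707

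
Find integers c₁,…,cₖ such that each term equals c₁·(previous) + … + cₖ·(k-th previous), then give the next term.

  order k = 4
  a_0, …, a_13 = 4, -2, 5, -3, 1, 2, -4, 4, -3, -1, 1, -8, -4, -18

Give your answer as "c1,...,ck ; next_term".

  a_4 = 1·-3 + 2·5 + 1·-2 + -1·4 = 1
  a_5 = 1·1 + 2·-3 + 1·5 + -1·-2 = 2
  a_6 = 1·2 + 2·1 + 1·-3 + -1·5 = -4
  a_7 = 1·-4 + 2·2 + 1·1 + -1·-3 = 4
  a_8 = 1·4 + 2·-4 + 1·2 + -1·1 = -3
  a_9 = 1·-3 + 2·4 + 1·-4 + -1·2 = -1
  a_10 = 1·-1 + 2·-3 + 1·4 + -1·-4 = 1
  a_11 = 1·1 + 2·-1 + 1·-3 + -1·4 = -8
  a_12 = 1·-8 + 2·1 + 1·-1 + -1·-3 = -4
  a_13 = 1·-4 + 2·-8 + 1·1 + -1·-1 = -18
  a_14 = 1·-18 + 2·-4 + 1·-8 + -1·1 = -35

1,2,1,-1 ; -35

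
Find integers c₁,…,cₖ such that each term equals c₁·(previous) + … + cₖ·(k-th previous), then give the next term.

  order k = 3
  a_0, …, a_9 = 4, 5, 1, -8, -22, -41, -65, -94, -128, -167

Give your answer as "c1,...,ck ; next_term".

3,-3,1 ; -211

  a_3 = 3·1 + -3·5 + 1·4 = -8
  a_4 = 3·-8 + -3·1 + 1·5 = -22
  a_5 = 3·-22 + -3·-8 + 1·1 = -41
  a_6 = 3·-41 + -3·-22 + 1·-8 = -65
  a_7 = 3·-65 + -3·-41 + 1·-22 = -94
  a_8 = 3·-94 + -3·-65 + 1·-41 = -128
  a_9 = 3·-128 + -3·-94 + 1·-65 = -167
  a_10 = 3·-167 + -3·-128 + 1·-94 = -211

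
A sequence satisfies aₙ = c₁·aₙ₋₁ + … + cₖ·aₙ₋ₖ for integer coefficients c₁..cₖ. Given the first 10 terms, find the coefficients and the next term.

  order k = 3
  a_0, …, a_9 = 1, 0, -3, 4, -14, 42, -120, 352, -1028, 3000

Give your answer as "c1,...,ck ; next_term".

-2,2,-2 ; -8760

  a_3 = -2·-3 + 2·0 + -2·1 = 4
  a_4 = -2·4 + 2·-3 + -2·0 = -14
  a_5 = -2·-14 + 2·4 + -2·-3 = 42
  a_6 = -2·42 + 2·-14 + -2·4 = -120
  a_7 = -2·-120 + 2·42 + -2·-14 = 352
  a_8 = -2·352 + 2·-120 + -2·42 = -1028
  a_9 = -2·-1028 + 2·352 + -2·-120 = 3000
  a_10 = -2·3000 + 2·-1028 + -2·352 = -8760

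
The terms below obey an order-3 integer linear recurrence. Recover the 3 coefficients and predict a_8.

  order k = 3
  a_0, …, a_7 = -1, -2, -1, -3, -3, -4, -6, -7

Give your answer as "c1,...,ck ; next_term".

  a_3 = 0·-1 + 1·-2 + 1·-1 = -3
  a_4 = 0·-3 + 1·-1 + 1·-2 = -3
  a_5 = 0·-3 + 1·-3 + 1·-1 = -4
  a_6 = 0·-4 + 1·-3 + 1·-3 = -6
  a_7 = 0·-6 + 1·-4 + 1·-3 = -7
  a_8 = 0·-7 + 1·-6 + 1·-4 = -10

0,1,1 ; -10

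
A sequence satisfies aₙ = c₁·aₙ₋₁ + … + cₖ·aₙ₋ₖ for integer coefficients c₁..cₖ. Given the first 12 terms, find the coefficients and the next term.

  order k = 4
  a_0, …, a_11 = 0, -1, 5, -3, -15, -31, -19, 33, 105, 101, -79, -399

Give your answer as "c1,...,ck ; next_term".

  a_4 = 2·-3 + -2·5 + -1·-1 + 2·0 = -15
  a_5 = 2·-15 + -2·-3 + -1·5 + 2·-1 = -31
  a_6 = 2·-31 + -2·-15 + -1·-3 + 2·5 = -19
  a_7 = 2·-19 + -2·-31 + -1·-15 + 2·-3 = 33
  a_8 = 2·33 + -2·-19 + -1·-31 + 2·-15 = 105
  a_9 = 2·105 + -2·33 + -1·-19 + 2·-31 = 101
  a_10 = 2·101 + -2·105 + -1·33 + 2·-19 = -79
  a_11 = 2·-79 + -2·101 + -1·105 + 2·33 = -399
  a_12 = 2·-399 + -2·-79 + -1·101 + 2·105 = -531

2,-2,-1,2 ; -531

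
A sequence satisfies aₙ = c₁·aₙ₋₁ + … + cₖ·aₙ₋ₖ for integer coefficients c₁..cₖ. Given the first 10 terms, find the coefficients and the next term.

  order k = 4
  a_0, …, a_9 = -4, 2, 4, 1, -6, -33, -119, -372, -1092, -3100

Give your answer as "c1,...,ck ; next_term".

  a_4 = 4·1 + -3·4 + -1·2 + -1·-4 = -6
  a_5 = 4·-6 + -3·1 + -1·4 + -1·2 = -33
  a_6 = 4·-33 + -3·-6 + -1·1 + -1·4 = -119
  a_7 = 4·-119 + -3·-33 + -1·-6 + -1·1 = -372
  a_8 = 4·-372 + -3·-119 + -1·-33 + -1·-6 = -1092
  a_9 = 4·-1092 + -3·-372 + -1·-119 + -1·-33 = -3100
  a_10 = 4·-3100 + -3·-1092 + -1·-372 + -1·-119 = -8633

4,-3,-1,-1 ; -8633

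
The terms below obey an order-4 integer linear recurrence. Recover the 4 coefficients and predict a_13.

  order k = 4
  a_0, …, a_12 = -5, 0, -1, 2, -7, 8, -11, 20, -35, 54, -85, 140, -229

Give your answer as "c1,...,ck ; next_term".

-1,0,-1,1 ; 368

  a_4 = -1·2 + 0·-1 + -1·0 + 1·-5 = -7
  a_5 = -1·-7 + 0·2 + -1·-1 + 1·0 = 8
  a_6 = -1·8 + 0·-7 + -1·2 + 1·-1 = -11
  a_7 = -1·-11 + 0·8 + -1·-7 + 1·2 = 20
  a_8 = -1·20 + 0·-11 + -1·8 + 1·-7 = -35
  a_9 = -1·-35 + 0·20 + -1·-11 + 1·8 = 54
  a_10 = -1·54 + 0·-35 + -1·20 + 1·-11 = -85
  a_11 = -1·-85 + 0·54 + -1·-35 + 1·20 = 140
  a_12 = -1·140 + 0·-85 + -1·54 + 1·-35 = -229
  a_13 = -1·-229 + 0·140 + -1·-85 + 1·54 = 368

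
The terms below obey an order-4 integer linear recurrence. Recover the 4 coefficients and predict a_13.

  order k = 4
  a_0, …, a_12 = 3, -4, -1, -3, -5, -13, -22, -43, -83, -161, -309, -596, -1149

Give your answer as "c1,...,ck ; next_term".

1,1,1,1 ; -2215

  a_4 = 1·-3 + 1·-1 + 1·-4 + 1·3 = -5
  a_5 = 1·-5 + 1·-3 + 1·-1 + 1·-4 = -13
  a_6 = 1·-13 + 1·-5 + 1·-3 + 1·-1 = -22
  a_7 = 1·-22 + 1·-13 + 1·-5 + 1·-3 = -43
  a_8 = 1·-43 + 1·-22 + 1·-13 + 1·-5 = -83
  a_9 = 1·-83 + 1·-43 + 1·-22 + 1·-13 = -161
  a_10 = 1·-161 + 1·-83 + 1·-43 + 1·-22 = -309
  a_11 = 1·-309 + 1·-161 + 1·-83 + 1·-43 = -596
  a_12 = 1·-596 + 1·-309 + 1·-161 + 1·-83 = -1149
  a_13 = 1·-1149 + 1·-596 + 1·-309 + 1·-161 = -2215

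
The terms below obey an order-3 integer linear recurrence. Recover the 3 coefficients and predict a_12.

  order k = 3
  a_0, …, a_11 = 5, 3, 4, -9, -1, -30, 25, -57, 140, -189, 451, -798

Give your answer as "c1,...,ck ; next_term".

  a_3 = 0·4 + 2·3 + -3·5 = -9
  a_4 = 0·-9 + 2·4 + -3·3 = -1
  a_5 = 0·-1 + 2·-9 + -3·4 = -30
  a_6 = 0·-30 + 2·-1 + -3·-9 = 25
  a_7 = 0·25 + 2·-30 + -3·-1 = -57
  a_8 = 0·-57 + 2·25 + -3·-30 = 140
  a_9 = 0·140 + 2·-57 + -3·25 = -189
  a_10 = 0·-189 + 2·140 + -3·-57 = 451
  a_11 = 0·451 + 2·-189 + -3·140 = -798
  a_12 = 0·-798 + 2·451 + -3·-189 = 1469

0,2,-3 ; 1469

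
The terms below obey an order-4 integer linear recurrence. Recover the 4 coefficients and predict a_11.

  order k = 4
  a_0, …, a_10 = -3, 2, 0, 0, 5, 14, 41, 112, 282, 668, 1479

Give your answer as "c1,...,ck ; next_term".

4,-3,-2,-3 ; 3012

  a_4 = 4·0 + -3·0 + -2·2 + -3·-3 = 5
  a_5 = 4·5 + -3·0 + -2·0 + -3·2 = 14
  a_6 = 4·14 + -3·5 + -2·0 + -3·0 = 41
  a_7 = 4·41 + -3·14 + -2·5 + -3·0 = 112
  a_8 = 4·112 + -3·41 + -2·14 + -3·5 = 282
  a_9 = 4·282 + -3·112 + -2·41 + -3·14 = 668
  a_10 = 4·668 + -3·282 + -2·112 + -3·41 = 1479
  a_11 = 4·1479 + -3·668 + -2·282 + -3·112 = 3012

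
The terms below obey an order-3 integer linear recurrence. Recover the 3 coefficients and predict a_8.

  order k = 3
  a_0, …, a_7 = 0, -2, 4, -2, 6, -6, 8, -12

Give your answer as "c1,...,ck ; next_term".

  a_3 = 0·4 + 1·-2 + -1·0 = -2
  a_4 = 0·-2 + 1·4 + -1·-2 = 6
  a_5 = 0·6 + 1·-2 + -1·4 = -6
  a_6 = 0·-6 + 1·6 + -1·-2 = 8
  a_7 = 0·8 + 1·-6 + -1·6 = -12
  a_8 = 0·-12 + 1·8 + -1·-6 = 14

0,1,-1 ; 14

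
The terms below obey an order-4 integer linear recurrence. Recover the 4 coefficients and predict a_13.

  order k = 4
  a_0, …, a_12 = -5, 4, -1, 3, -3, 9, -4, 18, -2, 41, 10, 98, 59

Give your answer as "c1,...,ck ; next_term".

0,2,1,1 ; 247

  a_4 = 0·3 + 2·-1 + 1·4 + 1·-5 = -3
  a_5 = 0·-3 + 2·3 + 1·-1 + 1·4 = 9
  a_6 = 0·9 + 2·-3 + 1·3 + 1·-1 = -4
  a_7 = 0·-4 + 2·9 + 1·-3 + 1·3 = 18
  a_8 = 0·18 + 2·-4 + 1·9 + 1·-3 = -2
  a_9 = 0·-2 + 2·18 + 1·-4 + 1·9 = 41
  a_10 = 0·41 + 2·-2 + 1·18 + 1·-4 = 10
  a_11 = 0·10 + 2·41 + 1·-2 + 1·18 = 98
  a_12 = 0·98 + 2·10 + 1·41 + 1·-2 = 59
  a_13 = 0·59 + 2·98 + 1·10 + 1·41 = 247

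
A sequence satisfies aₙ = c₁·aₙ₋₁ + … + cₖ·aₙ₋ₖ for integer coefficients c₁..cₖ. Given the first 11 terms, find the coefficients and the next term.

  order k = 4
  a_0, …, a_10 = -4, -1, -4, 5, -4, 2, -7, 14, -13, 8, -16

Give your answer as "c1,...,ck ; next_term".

-1,-1,-1,1 ; 35

  a_4 = -1·5 + -1·-4 + -1·-1 + 1·-4 = -4
  a_5 = -1·-4 + -1·5 + -1·-4 + 1·-1 = 2
  a_6 = -1·2 + -1·-4 + -1·5 + 1·-4 = -7
  a_7 = -1·-7 + -1·2 + -1·-4 + 1·5 = 14
  a_8 = -1·14 + -1·-7 + -1·2 + 1·-4 = -13
  a_9 = -1·-13 + -1·14 + -1·-7 + 1·2 = 8
  a_10 = -1·8 + -1·-13 + -1·14 + 1·-7 = -16
  a_11 = -1·-16 + -1·8 + -1·-13 + 1·14 = 35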